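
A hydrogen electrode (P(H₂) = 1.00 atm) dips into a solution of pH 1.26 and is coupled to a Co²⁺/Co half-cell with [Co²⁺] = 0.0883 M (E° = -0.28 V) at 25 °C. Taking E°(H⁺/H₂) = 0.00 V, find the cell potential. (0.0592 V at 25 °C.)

0.24 V

The hydrogen couple is the cathode, so E°_cell = 0.28 V; n = 2.
[H⁺] = 10^(−1.26) = 0.055 M, and Q = [Co²⁺]·P(H₂) / [H⁺]^2 = 29.2.
E = E° − (0.0592/2) log Q = 0.28 − (0.0592/2)(1.466) = 0.237 V.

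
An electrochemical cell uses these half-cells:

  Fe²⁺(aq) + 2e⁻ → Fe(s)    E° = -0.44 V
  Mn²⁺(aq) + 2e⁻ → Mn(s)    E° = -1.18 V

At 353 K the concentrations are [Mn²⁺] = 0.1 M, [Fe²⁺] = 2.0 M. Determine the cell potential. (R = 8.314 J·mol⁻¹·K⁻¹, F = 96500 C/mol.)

0.786 V

The Fe²⁺/Fe couple has the higher reduction potential and acts as the cathode, so E°_cell = -0.44 − (-1.18) = 0.74 V.
Balancing electrons gives n = 2; the reaction quotient is Q = [Mn²⁺]/[Fe²⁺] = 0.0500.
E = E° − (RT/nF) ln Q = 0.74 − (8.314×353)/(2×96500) × (-2.996) = 0.740 + 0.046 = 0.786 V.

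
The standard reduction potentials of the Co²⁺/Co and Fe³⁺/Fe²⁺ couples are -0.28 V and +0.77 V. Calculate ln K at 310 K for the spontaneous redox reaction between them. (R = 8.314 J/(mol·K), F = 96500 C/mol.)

ln K = 78.6

E°_cell = +0.77 − (-0.28) = 1.05 V, with n = 2 electrons transferred.
At equilibrium E = 0, so the Nernst equation gives ln K = nFE°/RT = (2)(96500)(1.05)/((8.314)(310)) = 78.63.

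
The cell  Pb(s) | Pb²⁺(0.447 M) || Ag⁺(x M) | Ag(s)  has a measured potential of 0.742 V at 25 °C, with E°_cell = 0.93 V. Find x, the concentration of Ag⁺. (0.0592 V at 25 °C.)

From the Nernst equation, log Q = n(E° − E)/0.0592 = 2(0.93 − 0.742)/0.0592 = 6.351, so Q = 2.25 × 10^6.
With Q = [Pb²⁺]/[Ag⁺]^2 and the known concentrations, [Ag⁺]^2 in the denominator gives [Ag⁺] = 4.5 × 10^-4 M.

4.5 × 10^-4 M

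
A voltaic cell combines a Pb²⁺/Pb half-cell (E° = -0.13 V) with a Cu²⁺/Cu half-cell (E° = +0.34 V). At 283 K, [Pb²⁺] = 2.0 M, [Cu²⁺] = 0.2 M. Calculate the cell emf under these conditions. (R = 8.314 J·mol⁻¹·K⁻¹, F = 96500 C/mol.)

The Cu²⁺/Cu couple has the higher reduction potential and acts as the cathode, so E°_cell = +0.34 − (-0.13) = 0.47 V.
Balancing electrons gives n = 2; the reaction quotient is Q = [Pb²⁺]/[Cu²⁺] = 10.0.
E = E° − (RT/nF) ln Q = 0.47 − (8.314×283)/(2×96500) × (2.303) = 0.470 − 0.028 = 0.442 V.

0.442 V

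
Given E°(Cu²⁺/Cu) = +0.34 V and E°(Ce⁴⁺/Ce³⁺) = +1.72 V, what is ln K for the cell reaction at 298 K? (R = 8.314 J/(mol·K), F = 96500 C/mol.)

E°_cell = +1.72 − (+0.34) = 1.38 V, with n = 2 electrons transferred.
At equilibrium E = 0, so the Nernst equation gives ln K = nFE°/RT = (2)(96500)(1.38)/((8.314)(298)) = 107.50.

ln K = 107.5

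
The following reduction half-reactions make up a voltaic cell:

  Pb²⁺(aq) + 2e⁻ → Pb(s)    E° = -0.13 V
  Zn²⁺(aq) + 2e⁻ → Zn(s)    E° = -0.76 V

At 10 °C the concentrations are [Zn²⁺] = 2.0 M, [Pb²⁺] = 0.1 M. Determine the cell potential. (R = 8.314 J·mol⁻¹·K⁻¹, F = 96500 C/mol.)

The Pb²⁺/Pb couple has the higher reduction potential and acts as the cathode, so E°_cell = -0.13 − (-0.76) = 0.63 V.
Balancing electrons gives n = 2; the reaction quotient is Q = [Zn²⁺]/[Pb²⁺] = 20.0.
E = E° − (RT/nF) ln Q = 0.63 − (8.314×283)/(2×96500) × (2.996) = 0.630 − 0.037 = 0.593 V.

0.593 V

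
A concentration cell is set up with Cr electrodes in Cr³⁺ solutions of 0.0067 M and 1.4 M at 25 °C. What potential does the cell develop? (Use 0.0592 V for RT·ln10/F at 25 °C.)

0.046 V

Both half-cells are Cr³⁺/Cr, so E°_cell = 0. The concentrated side is the cathode; the cell reaction moves Cr³⁺ from high to low concentration with n = 3.
Q = [Cr³⁺]_dilute/[Cr³⁺]_conc = 0.0067/1.4 = 0.00479.
E = 0 − (0.0592/3) log Q = −(0.0592/3)(-2.320) = 0.0458 V.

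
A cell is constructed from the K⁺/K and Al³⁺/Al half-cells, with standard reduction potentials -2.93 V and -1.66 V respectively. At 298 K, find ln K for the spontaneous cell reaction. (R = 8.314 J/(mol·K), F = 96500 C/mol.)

E°_cell = -1.66 − (-2.93) = 1.27 V, with n = 3 electrons transferred.
At equilibrium E = 0, so the Nernst equation gives ln K = nFE°/RT = (3)(96500)(1.27)/((8.314)(298)) = 148.40.

ln K = 148.4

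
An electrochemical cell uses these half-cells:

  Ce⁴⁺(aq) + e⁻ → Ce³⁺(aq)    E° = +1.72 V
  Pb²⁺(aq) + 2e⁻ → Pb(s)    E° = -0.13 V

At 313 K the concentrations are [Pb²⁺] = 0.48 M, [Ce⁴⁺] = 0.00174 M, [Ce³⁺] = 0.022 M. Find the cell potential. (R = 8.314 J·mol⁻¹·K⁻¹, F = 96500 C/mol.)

1.79 V

The Ce⁴⁺/Ce³⁺ couple has the higher reduction potential and acts as the cathode, so E°_cell = +1.72 − (-0.13) = 1.85 V.
Balancing electrons gives n = 2; the reaction quotient is Q = [Pb²⁺]·[Ce³⁺]^2/[Ce⁴⁺]^2 = 76.7.
E = E° − (RT/nF) ln Q = 1.85 − (8.314×313)/(2×96500) × (4.340) = 1.850 − 0.059 = 1.791 V.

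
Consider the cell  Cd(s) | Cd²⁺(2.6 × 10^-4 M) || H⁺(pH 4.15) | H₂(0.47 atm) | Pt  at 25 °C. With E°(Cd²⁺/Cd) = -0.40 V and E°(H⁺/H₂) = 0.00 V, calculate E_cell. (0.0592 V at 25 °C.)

0.27 V

The hydrogen couple is the cathode, so E°_cell = 0.40 V; n = 2.
[H⁺] = 10^(−4.15) = 7.1 × 10^-5 M, and Q = [Cd²⁺]·P(H₂) / [H⁺]^2 = 2.44 × 10^4.
E = E° − (0.0592/2) log Q = 0.40 − (0.0592/2)(4.387) = 0.270 V.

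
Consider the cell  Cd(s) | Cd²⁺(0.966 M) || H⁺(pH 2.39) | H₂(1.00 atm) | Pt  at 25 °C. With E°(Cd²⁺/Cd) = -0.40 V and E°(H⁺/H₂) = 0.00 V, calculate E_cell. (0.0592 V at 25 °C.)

0.26 V

The hydrogen couple is the cathode, so E°_cell = 0.40 V; n = 2.
[H⁺] = 10^(−2.39) = 0.0041 M, and Q = [Cd²⁺]·P(H₂) / [H⁺]^2 = 5.82 × 10^4.
E = E° − (0.0592/2) log Q = 0.40 − (0.0592/2)(4.765) = 0.259 V.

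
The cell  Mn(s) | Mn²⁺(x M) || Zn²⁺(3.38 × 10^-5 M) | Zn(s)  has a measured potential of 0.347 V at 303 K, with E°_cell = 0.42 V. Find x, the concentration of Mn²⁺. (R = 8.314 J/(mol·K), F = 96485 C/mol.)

0.0091 M

From the Nernst equation, ln Q = nF(E° − E)/RT = 2×96485×(0.42 − 0.347)/(8.314×303) = 5.592, so Q = 268.
With Q = [Mn²⁺]/[Zn²⁺] and the known concentrations, [Mn²⁺] in the numerator gives [Mn²⁺] = 0.0091 M.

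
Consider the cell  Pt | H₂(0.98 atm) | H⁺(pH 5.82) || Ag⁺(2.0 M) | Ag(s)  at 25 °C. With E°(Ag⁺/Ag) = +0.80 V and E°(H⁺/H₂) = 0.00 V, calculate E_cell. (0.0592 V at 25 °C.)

The Ag⁺/Ag couple is the cathode, so E°_cell = 0.80 V; n = 2.
[H⁺] = 10^(−5.82) = 1.5 × 10^-6 M, and Q = [H⁺]^2 / ([Ag⁺]^2·P(H₂)) = 5.84 × 10^-13.
E = E° − (0.0592/2) log Q = 0.80 − (0.0592/2)(-12.233) = 1.162 V.

1.16 V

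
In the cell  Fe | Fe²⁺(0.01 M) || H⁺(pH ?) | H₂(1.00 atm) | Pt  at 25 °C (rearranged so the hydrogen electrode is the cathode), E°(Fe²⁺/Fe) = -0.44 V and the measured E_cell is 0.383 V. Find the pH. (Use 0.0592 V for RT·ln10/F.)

pH = 1.96

E°_cell = 0.44 V and n = 2.
log Q = n(E° − E)/0.0592 = 2×(0.44 − 0.383)/0.0592 = 1.926.
With Q = [Fe²⁺]·P(H₂) / [H⁺]^2, solving for [H⁺] gives log[H⁺] = -1.963, so pH = 1.96.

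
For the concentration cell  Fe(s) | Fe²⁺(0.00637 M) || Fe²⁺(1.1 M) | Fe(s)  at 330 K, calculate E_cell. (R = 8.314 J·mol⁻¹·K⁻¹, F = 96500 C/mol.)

Both half-cells are Fe²⁺/Fe, so E°_cell = 0. The concentrated side is the cathode; the cell reaction moves Fe²⁺ from high to low concentration with n = 2.
Q = [Fe²⁺]_dilute/[Fe²⁺]_conc = 0.00637/1.1 = 0.00579.
E = 0 − (RT/nF) ln Q = −((8.314×330)/(2×96500))(-5.151) = 0.0732 V.

0.073 V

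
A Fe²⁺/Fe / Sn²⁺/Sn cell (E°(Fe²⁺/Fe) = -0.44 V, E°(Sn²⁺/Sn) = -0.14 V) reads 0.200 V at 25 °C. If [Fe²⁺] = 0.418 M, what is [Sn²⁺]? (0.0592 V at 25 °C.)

From the Nernst equation, log Q = n(E° − E)/0.0592 = 2(0.30 − 0.200)/0.0592 = 3.378, so Q = 2390.
With Q = [Fe²⁺]/[Sn²⁺] and the known concentrations, [Sn²⁺] in the denominator gives [Sn²⁺] = 1.7 × 10^-4 M.

1.7 × 10^-4 M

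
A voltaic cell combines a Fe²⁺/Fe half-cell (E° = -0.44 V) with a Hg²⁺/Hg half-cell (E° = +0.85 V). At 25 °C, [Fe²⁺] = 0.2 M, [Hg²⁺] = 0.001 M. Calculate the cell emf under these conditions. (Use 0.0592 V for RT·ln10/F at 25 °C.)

1.22 V

The Hg²⁺/Hg couple has the higher reduction potential and acts as the cathode, so E°_cell = +0.85 − (-0.44) = 1.29 V.
Balancing electrons gives n = 2; the reaction quotient is Q = [Fe²⁺]/[Hg²⁺] = 200.
At 25 °C, E = E° − (0.0592/n) log Q = 1.29 − (0.0592/2)(2.301) = 1.290 − 0.068 = 1.222 V.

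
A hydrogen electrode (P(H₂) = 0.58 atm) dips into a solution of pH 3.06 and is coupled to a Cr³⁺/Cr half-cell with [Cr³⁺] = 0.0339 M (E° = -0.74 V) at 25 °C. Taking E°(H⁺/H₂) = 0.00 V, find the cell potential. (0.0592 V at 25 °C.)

The hydrogen couple is the cathode, so E°_cell = 0.74 V; n = 6.
[H⁺] = 10^(−3.06) = 8.7 × 10^-4 M, and Q = [Cr³⁺]^2·P(H₂)^3 / [H⁺]^6 = 5.14 × 10^14.
E = E° − (0.0592/6) log Q = 0.74 − (0.0592/6)(14.711) = 0.595 V.

0.59 V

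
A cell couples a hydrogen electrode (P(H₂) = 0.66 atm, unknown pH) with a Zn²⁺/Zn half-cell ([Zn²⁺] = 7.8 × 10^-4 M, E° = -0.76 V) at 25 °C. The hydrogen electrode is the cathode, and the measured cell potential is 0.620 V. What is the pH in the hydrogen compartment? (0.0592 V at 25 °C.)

pH = 4.01

E°_cell = 0.76 V and n = 2.
log Q = n(E° − E)/0.0592 = 2×(0.76 − 0.620)/0.0592 = 4.730.
With Q = [Zn²⁺]·P(H₂) / [H⁺]^2, solving for [H⁺] gives log[H⁺] = -4.009, so pH = 4.01.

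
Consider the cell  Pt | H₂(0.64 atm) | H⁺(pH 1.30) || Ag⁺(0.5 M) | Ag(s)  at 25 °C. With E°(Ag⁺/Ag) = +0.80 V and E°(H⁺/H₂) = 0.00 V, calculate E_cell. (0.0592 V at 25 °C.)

The Ag⁺/Ag couple is the cathode, so E°_cell = 0.80 V; n = 2.
[H⁺] = 10^(−1.30) = 0.050 M, and Q = [H⁺]^2 / ([Ag⁺]^2·P(H₂)) = 0.0157.
E = E° − (0.0592/2) log Q = 0.80 − (0.0592/2)(-1.804) = 0.853 V.

0.85 V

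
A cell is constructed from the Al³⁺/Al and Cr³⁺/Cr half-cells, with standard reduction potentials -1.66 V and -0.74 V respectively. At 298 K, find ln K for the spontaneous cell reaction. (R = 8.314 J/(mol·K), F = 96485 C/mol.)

E°_cell = -0.74 − (-1.66) = 0.92 V, with n = 3 electrons transferred.
At equilibrium E = 0, so the Nernst equation gives ln K = nFE°/RT = (3)(96485)(0.92)/((8.314)(298)) = 107.48.

ln K = 107.5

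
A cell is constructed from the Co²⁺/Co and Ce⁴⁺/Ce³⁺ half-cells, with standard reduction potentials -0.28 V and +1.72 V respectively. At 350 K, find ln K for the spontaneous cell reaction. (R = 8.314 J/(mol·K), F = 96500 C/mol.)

E°_cell = +1.72 − (-0.28) = 2.00 V, with n = 2 electrons transferred.
At equilibrium E = 0, so the Nernst equation gives ln K = nFE°/RT = (2)(96500)(2.00)/((8.314)(350)) = 132.65.

ln K = 132.7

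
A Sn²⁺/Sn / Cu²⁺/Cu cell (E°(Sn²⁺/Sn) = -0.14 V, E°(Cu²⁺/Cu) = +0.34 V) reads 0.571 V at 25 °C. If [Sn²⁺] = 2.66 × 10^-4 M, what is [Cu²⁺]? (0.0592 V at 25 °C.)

From the Nernst equation, log Q = n(E° − E)/0.0592 = 2(0.48 − 0.571)/0.0592 = -3.074, so Q = 8.43 × 10^-4.
With Q = [Sn²⁺]/[Cu²⁺] and the known concentrations, [Cu²⁺] in the denominator gives [Cu²⁺] = 0.32 M.

0.32 M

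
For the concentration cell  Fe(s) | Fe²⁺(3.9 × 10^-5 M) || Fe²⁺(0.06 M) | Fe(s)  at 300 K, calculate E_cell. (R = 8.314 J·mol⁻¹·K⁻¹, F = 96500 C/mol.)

0.095 V

Both half-cells are Fe²⁺/Fe, so E°_cell = 0. The concentrated side is the cathode; the cell reaction moves Fe²⁺ from high to low concentration with n = 2.
Q = [Fe²⁺]_dilute/[Fe²⁺]_conc = 3.9 × 10^-5/0.06 = 6.5 × 10^-4.
E = 0 − (RT/nF) ln Q = −((8.314×300)/(2×96500))(-7.339) = 0.0948 V.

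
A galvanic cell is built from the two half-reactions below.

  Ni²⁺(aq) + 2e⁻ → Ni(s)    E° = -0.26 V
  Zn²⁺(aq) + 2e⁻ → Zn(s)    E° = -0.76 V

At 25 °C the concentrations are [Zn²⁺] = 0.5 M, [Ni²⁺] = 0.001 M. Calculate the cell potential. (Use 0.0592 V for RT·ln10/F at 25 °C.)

The Ni²⁺/Ni couple has the higher reduction potential and acts as the cathode, so E°_cell = -0.26 − (-0.76) = 0.50 V.
Balancing electrons gives n = 2; the reaction quotient is Q = [Zn²⁺]/[Ni²⁺] = 500.
At 25 °C, E = E° − (0.0592/n) log Q = 0.50 − (0.0592/2)(2.699) = 0.500 − 0.080 = 0.420 V.

0.420 V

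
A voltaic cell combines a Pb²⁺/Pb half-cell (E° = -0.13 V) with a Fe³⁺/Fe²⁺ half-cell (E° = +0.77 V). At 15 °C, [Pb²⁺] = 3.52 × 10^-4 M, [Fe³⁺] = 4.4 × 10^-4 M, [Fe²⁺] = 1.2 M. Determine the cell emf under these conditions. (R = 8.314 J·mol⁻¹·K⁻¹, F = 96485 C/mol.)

The Fe³⁺/Fe²⁺ couple has the higher reduction potential and acts as the cathode, so E°_cell = +0.77 − (-0.13) = 0.90 V.
Balancing electrons gives n = 2; the reaction quotient is Q = [Pb²⁺]·[Fe²⁺]^2/[Fe³⁺]^2 = 2620.
E = E° − (RT/nF) ln Q = 0.90 − (8.314×288)/(2×96485) × (7.870) = 0.900 − 0.098 = 0.802 V.

0.802 V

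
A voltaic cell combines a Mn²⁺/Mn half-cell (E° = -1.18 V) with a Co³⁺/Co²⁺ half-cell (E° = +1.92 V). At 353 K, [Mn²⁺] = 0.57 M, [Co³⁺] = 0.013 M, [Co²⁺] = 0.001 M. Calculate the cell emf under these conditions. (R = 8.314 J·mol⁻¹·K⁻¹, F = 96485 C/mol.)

The Co³⁺/Co²⁺ couple has the higher reduction potential and acts as the cathode, so E°_cell = +1.92 − (-1.18) = 3.10 V.
Balancing electrons gives n = 2; the reaction quotient is Q = [Mn²⁺]·[Co²⁺]^2/[Co³⁺]^2 = 0.00337.
E = E° − (RT/nF) ln Q = 3.10 − (8.314×353)/(2×96485) × (-5.692) = 3.100 + 0.087 = 3.187 V.

3.19 V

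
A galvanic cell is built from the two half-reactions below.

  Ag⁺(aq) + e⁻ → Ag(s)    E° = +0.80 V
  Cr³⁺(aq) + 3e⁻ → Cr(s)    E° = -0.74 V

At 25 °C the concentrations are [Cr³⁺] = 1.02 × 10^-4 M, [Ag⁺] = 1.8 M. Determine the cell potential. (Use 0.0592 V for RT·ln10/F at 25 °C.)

The Ag⁺/Ag couple has the higher reduction potential and acts as the cathode, so E°_cell = +0.80 − (-0.74) = 1.54 V.
Balancing electrons gives n = 3; the reaction quotient is Q = [Cr³⁺]/[Ag⁺]^3 = 1.75 × 10^-5.
At 25 °C, E = E° − (0.0592/n) log Q = 1.54 − (0.0592/3)(-4.757) = 1.540 + 0.094 = 1.634 V.

1.63 V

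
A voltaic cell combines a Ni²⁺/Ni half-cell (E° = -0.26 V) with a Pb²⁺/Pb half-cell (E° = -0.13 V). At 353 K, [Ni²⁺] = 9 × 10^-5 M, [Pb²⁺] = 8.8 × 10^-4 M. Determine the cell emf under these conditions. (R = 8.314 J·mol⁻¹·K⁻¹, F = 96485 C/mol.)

The Pb²⁺/Pb couple has the higher reduction potential and acts as the cathode, so E°_cell = -0.13 − (-0.26) = 0.13 V.
Balancing electrons gives n = 2; the reaction quotient is Q = [Ni²⁺]/[Pb²⁺] = 0.102.
E = E° − (RT/nF) ln Q = 0.13 − (8.314×353)/(2×96485) × (-2.280) = 0.130 + 0.035 = 0.165 V.

0.165 V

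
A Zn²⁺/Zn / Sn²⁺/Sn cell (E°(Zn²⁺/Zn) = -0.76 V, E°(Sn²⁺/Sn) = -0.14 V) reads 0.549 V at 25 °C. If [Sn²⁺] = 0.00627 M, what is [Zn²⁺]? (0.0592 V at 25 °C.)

1.6 M

From the Nernst equation, log Q = n(E° − E)/0.0592 = 2(0.62 − 0.549)/0.0592 = 2.399, so Q = 250.
With Q = [Zn²⁺]/[Sn²⁺] and the known concentrations, [Zn²⁺] in the numerator gives [Zn²⁺] = 1.6 M.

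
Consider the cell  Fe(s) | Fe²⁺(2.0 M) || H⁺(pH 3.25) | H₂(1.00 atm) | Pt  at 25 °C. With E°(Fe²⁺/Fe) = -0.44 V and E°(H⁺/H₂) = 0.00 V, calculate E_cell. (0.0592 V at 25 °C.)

The hydrogen couple is the cathode, so E°_cell = 0.44 V; n = 2.
[H⁺] = 10^(−3.25) = 5.6 × 10^-4 M, and Q = [Fe²⁺]·P(H₂) / [H⁺]^2 = 6.32 × 10^6.
E = E° − (0.0592/2) log Q = 0.44 − (0.0592/2)(6.801) = 0.239 V.

0.24 V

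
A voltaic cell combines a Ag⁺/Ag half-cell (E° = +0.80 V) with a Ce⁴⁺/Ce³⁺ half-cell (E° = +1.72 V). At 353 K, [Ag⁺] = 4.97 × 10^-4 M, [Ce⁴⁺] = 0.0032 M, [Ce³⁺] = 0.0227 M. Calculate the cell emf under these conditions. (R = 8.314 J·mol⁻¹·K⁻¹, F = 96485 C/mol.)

The Ce⁴⁺/Ce³⁺ couple has the higher reduction potential and acts as the cathode, so E°_cell = +1.72 − (+0.80) = 0.92 V.
Balancing electrons gives n = 1; the reaction quotient is Q = [Ag⁺]·[Ce³⁺]/[Ce⁴⁺] = 0.00353.
E = E° − (RT/nF) ln Q = 0.92 − (8.314×353)/(1×96485) × (-5.648) = 0.920 + 0.172 = 1.092 V.

1.09 V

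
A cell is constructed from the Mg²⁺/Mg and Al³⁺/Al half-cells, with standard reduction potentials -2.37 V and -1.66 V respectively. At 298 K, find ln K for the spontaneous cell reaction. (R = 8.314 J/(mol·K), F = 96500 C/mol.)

ln K = 165.9

E°_cell = -1.66 − (-2.37) = 0.71 V, with n = 6 electrons transferred.
At equilibrium E = 0, so the Nernst equation gives ln K = nFE°/RT = (6)(96500)(0.71)/((8.314)(298)) = 165.92.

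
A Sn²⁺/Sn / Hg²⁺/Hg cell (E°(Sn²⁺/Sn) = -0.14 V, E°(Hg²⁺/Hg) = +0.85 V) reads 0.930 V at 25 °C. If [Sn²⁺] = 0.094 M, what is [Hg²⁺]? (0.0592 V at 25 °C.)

8.8 × 10^-4 M

From the Nernst equation, log Q = n(E° − E)/0.0592 = 2(0.99 − 0.930)/0.0592 = 2.027, so Q = 106.
With Q = [Sn²⁺]/[Hg²⁺] and the known concentrations, [Hg²⁺] in the denominator gives [Hg²⁺] = 8.8 × 10^-4 M.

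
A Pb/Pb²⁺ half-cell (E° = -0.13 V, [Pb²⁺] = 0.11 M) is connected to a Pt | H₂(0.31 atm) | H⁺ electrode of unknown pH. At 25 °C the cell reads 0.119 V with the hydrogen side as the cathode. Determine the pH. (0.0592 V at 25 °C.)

pH = 0.92

E°_cell = 0.13 V and n = 2.
log Q = n(E° − E)/0.0592 = 2×(0.13 − 0.119)/0.0592 = 0.372.
With Q = [Pb²⁺]·P(H₂) / [H⁺]^2, solving for [H⁺] gives log[H⁺] = -0.919, so pH = 0.92.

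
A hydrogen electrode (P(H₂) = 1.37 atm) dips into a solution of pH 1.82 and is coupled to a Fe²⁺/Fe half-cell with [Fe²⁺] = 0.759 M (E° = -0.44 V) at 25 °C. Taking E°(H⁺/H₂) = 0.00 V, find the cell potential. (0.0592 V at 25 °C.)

The hydrogen couple is the cathode, so E°_cell = 0.44 V; n = 2.
[H⁺] = 10^(−1.82) = 0.015 M, and Q = [Fe²⁺]·P(H₂) / [H⁺]^2 = 4540.
E = E° − (0.0592/2) log Q = 0.44 − (0.0592/2)(3.657) = 0.332 V.

0.33 V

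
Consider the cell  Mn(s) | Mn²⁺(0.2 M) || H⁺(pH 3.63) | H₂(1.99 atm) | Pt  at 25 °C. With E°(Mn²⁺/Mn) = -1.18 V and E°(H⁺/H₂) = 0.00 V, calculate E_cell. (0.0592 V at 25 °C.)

0.98 V

The hydrogen couple is the cathode, so E°_cell = 1.18 V; n = 2.
[H⁺] = 10^(−3.63) = 2.3 × 10^-4 M, and Q = [Mn²⁺]·P(H₂) / [H⁺]^2 = 7.24 × 10^6.
E = E° − (0.0592/2) log Q = 1.18 − (0.0592/2)(6.860) = 0.977 V.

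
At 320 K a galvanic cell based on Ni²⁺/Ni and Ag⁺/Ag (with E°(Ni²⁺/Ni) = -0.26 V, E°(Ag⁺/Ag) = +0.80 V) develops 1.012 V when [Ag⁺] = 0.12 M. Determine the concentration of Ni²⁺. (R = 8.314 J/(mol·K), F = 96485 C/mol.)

0.47 M

From the Nernst equation, ln Q = nF(E° − E)/RT = 2×96485×(1.06 − 1.012)/(8.314×320) = 3.482, so Q = 32.5.
With Q = [Ni²⁺]/[Ag⁺]^2 and the known concentrations, [Ni²⁺] in the numerator gives [Ni²⁺] = 0.47 M.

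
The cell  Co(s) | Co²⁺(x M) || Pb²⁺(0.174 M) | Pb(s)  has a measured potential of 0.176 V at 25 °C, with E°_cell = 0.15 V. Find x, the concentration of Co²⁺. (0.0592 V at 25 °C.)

From the Nernst equation, log Q = n(E° − E)/0.0592 = 2(0.15 − 0.176)/0.0592 = -0.878, so Q = 0.132.
With Q = [Co²⁺]/[Pb²⁺] and the known concentrations, [Co²⁺] in the numerator gives [Co²⁺] = 0.023 M.

0.023 M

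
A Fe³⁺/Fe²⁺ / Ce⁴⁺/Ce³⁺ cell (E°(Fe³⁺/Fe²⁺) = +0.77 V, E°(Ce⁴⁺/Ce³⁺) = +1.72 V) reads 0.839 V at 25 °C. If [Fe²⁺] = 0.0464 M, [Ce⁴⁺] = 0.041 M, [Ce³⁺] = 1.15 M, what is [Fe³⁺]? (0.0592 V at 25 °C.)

From the Nernst equation, log Q = n(E° − E)/0.0592 = 1(0.95 − 0.839)/0.0592 = 1.875, so Q = 75.0.
With Q = [Fe³⁺]·[Ce³⁺]/([Fe²⁺]·[Ce⁴⁺]) and the known concentrations, [Fe³⁺] in the numerator gives [Fe³⁺] = 0.12 M.

0.12 M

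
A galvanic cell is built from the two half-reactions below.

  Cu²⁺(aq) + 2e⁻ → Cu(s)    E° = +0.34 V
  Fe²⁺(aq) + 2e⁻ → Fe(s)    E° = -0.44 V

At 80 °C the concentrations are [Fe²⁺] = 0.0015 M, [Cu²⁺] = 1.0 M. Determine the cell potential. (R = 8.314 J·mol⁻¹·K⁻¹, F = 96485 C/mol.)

The Cu²⁺/Cu couple has the higher reduction potential and acts as the cathode, so E°_cell = +0.34 − (-0.44) = 0.78 V.
Balancing electrons gives n = 2; the reaction quotient is Q = [Fe²⁺]/[Cu²⁺] = 0.00150.
E = E° − (RT/nF) ln Q = 0.78 − (8.314×353)/(2×96485) × (-6.502) = 0.780 + 0.099 = 0.879 V.

0.879 V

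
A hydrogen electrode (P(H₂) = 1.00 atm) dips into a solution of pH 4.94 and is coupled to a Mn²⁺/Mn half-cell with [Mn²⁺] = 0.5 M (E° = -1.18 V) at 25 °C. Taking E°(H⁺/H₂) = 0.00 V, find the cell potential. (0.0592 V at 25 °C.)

0.90 V

The hydrogen couple is the cathode, so E°_cell = 1.18 V; n = 2.
[H⁺] = 10^(−4.94) = 1.1 × 10^-5 M, and Q = [Mn²⁺]·P(H₂) / [H⁺]^2 = 3.79 × 10^9.
E = E° − (0.0592/2) log Q = 1.18 − (0.0592/2)(9.579) = 0.896 V.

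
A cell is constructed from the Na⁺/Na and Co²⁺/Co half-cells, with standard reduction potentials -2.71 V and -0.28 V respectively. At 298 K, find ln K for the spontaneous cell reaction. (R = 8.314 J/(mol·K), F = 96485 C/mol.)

ln K = 189.3

E°_cell = -0.28 − (-2.71) = 2.43 V, with n = 2 electrons transferred.
At equilibrium E = 0, so the Nernst equation gives ln K = nFE°/RT = (2)(96485)(2.43)/((8.314)(298)) = 189.26.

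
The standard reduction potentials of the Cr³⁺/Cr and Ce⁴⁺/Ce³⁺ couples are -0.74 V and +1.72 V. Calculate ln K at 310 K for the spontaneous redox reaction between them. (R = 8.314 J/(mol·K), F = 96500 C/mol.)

ln K = 276.3

E°_cell = +1.72 − (-0.74) = 2.46 V, with n = 3 electrons transferred.
At equilibrium E = 0, so the Nernst equation gives ln K = nFE°/RT = (3)(96500)(2.46)/((8.314)(310)) = 276.32.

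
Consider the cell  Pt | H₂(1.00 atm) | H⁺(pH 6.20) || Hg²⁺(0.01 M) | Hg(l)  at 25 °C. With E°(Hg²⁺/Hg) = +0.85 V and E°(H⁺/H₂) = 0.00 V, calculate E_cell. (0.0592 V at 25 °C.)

The Hg²⁺/Hg couple is the cathode, so E°_cell = 0.85 V; n = 2.
[H⁺] = 10^(−6.20) = 6.3 × 10^-7 M, and Q = [H⁺]^2 / ([Hg²⁺]·P(H₂)) = 3.98 × 10^-11.
E = E° − (0.0592/2) log Q = 0.85 − (0.0592/2)(-10.400) = 1.158 V.

1.16 V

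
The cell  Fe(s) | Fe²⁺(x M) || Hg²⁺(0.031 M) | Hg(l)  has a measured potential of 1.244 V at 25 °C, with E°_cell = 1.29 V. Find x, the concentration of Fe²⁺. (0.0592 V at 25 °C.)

From the Nernst equation, log Q = n(E° − E)/0.0592 = 2(1.29 − 1.244)/0.0592 = 1.554, so Q = 35.8.
With Q = [Fe²⁺]/[Hg²⁺] and the known concentrations, [Fe²⁺] in the numerator gives [Fe²⁺] = 1.1 M.

1.1 M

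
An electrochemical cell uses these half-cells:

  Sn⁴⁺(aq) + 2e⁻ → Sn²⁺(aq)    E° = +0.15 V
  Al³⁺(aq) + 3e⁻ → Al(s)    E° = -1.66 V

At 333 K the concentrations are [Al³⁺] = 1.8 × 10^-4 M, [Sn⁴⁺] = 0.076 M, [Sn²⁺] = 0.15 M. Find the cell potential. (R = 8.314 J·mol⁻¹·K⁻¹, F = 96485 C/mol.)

The Sn⁴⁺/Sn²⁺ couple has the higher reduction potential and acts as the cathode, so E°_cell = +0.15 − (-1.66) = 1.81 V.
Balancing electrons gives n = 6; the reaction quotient is Q = [Al³⁺]^2·[Sn²⁺]^3/[Sn⁴⁺]^3 = 2.49 × 10^-7.
E = E° − (RT/nF) ln Q = 1.81 − (8.314×333)/(6×96485) × (-15.205) = 1.810 + 0.073 = 1.883 V.

1.88 V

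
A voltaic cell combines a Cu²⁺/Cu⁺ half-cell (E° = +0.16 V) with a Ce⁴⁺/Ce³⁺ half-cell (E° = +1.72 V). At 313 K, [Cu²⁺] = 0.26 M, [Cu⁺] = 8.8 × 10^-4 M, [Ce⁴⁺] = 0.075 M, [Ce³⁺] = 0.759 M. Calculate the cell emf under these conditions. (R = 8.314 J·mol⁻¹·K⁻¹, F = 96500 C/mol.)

1.34 V

The Ce⁴⁺/Ce³⁺ couple has the higher reduction potential and acts as the cathode, so E°_cell = +1.72 − (+0.16) = 1.56 V.
Balancing electrons gives n = 1; the reaction quotient is Q = [Cu²⁺]·[Ce³⁺]/([Cu⁺]·[Ce⁴⁺]) = 2990.
E = E° − (RT/nF) ln Q = 1.56 − (8.314×313)/(1×96500) × (8.003) = 1.560 − 0.216 = 1.344 V.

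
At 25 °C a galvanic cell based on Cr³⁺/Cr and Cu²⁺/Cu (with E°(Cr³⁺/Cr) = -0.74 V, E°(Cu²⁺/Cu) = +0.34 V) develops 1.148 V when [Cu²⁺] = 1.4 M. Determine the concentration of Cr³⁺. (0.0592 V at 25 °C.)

From the Nernst equation, log Q = n(E° − E)/0.0592 = 6(1.08 − 1.148)/0.0592 = -6.892, so Q = 1.28 × 10^-7.
With Q = [Cr³⁺]^2/[Cu²⁺]^3 and the known concentrations, [Cr³⁺]^2 in the numerator gives [Cr³⁺] = 5.9 × 10^-4 M.

5.9 × 10^-4 M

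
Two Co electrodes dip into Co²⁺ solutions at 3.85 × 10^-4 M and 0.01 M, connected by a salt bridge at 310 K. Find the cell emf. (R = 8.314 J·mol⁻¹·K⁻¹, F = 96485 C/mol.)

Both half-cells are Co²⁺/Co, so E°_cell = 0. The concentrated side is the cathode; the cell reaction moves Co²⁺ from high to low concentration with n = 2.
Q = [Co²⁺]_dilute/[Co²⁺]_conc = 3.85 × 10^-4/0.01 = 0.0385.
E = 0 − (RT/nF) ln Q = −((8.314×310)/(2×96485))(-3.257) = 0.0435 V.

0.044 V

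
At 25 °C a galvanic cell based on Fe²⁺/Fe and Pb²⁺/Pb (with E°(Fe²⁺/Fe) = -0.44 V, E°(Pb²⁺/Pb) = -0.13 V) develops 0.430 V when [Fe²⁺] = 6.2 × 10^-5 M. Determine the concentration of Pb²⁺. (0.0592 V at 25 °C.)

From the Nernst equation, log Q = n(E° − E)/0.0592 = 2(0.31 − 0.430)/0.0592 = -4.054, so Q = 8.83 × 10^-5.
With Q = [Fe²⁺]/[Pb²⁺] and the known concentrations, [Pb²⁺] in the denominator gives [Pb²⁺] = 0.7 M.

0.7 M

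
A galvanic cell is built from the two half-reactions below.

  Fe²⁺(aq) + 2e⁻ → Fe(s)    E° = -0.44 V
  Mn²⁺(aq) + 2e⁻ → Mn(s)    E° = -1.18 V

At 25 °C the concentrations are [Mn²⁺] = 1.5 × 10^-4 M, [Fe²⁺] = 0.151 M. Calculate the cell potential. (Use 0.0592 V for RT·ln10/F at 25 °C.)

The Fe²⁺/Fe couple has the higher reduction potential and acts as the cathode, so E°_cell = -0.44 − (-1.18) = 0.74 V.
Balancing electrons gives n = 2; the reaction quotient is Q = [Mn²⁺]/[Fe²⁺] = 9.93 × 10^-4.
At 25 °C, E = E° − (0.0592/n) log Q = 0.74 − (0.0592/2)(-3.003) = 0.740 + 0.089 = 0.829 V.

0.829 V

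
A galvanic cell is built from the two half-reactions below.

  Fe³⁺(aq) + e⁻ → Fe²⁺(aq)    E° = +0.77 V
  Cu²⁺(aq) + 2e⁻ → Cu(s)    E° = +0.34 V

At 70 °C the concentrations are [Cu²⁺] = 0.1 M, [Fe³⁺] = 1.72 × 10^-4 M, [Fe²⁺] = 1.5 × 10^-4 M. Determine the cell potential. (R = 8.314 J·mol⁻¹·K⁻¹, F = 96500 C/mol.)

0.468 V

The Fe³⁺/Fe²⁺ couple has the higher reduction potential and acts as the cathode, so E°_cell = +0.77 − (+0.34) = 0.43 V.
Balancing electrons gives n = 2; the reaction quotient is Q = [Cu²⁺]·[Fe²⁺]^2/[Fe³⁺]^2 = 0.0761.
E = E° − (RT/nF) ln Q = 0.43 − (8.314×343)/(2×96500) × (-2.576) = 0.430 + 0.038 = 0.468 V.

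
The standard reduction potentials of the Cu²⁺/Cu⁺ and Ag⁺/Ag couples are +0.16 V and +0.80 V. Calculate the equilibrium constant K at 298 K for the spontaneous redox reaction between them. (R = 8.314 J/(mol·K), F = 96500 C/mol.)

6.7 × 10^10

E°_cell = +0.80 − (+0.16) = 0.64 V, with n = 1 electron transferred.
At equilibrium E = 0, so the Nernst equation gives ln K = nFE°/RT = (1)(96500)(0.64)/((8.314)(298)) = 24.93.
K = e^24.93 = 6.7 × 10^10.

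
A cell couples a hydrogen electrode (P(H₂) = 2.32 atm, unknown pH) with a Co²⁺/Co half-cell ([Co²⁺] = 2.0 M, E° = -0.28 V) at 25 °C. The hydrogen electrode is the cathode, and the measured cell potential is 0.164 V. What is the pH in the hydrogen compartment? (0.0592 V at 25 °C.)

pH = 1.63

E°_cell = 0.28 V and n = 2.
log Q = n(E° − E)/0.0592 = 2×(0.28 − 0.164)/0.0592 = 3.919.
With Q = [Co²⁺]·P(H₂) / [H⁺]^2, solving for [H⁺] gives log[H⁺] = -1.626, so pH = 1.63.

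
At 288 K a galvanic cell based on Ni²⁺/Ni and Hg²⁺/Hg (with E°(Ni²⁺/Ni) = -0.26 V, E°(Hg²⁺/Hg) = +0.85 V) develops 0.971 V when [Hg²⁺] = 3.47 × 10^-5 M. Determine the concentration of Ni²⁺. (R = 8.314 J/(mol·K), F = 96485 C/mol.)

From the Nernst equation, ln Q = nF(E° − E)/RT = 2×96485×(1.11 − 0.971)/(8.314×288) = 11.202, so Q = 7.33 × 10^4.
With Q = [Ni²⁺]/[Hg²⁺] and the known concentrations, [Ni²⁺] in the numerator gives [Ni²⁺] = 2.5 M.

2.5 M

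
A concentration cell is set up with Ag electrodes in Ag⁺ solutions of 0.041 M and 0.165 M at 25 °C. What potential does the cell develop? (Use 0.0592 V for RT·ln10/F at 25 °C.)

Both half-cells are Ag⁺/Ag, so E°_cell = 0. The concentrated side is the cathode; the cell reaction moves Ag⁺ from high to low concentration with n = 1.
Q = [Ag⁺]_dilute/[Ag⁺]_conc = 0.041/0.165 = 0.248.
E = 0 − (0.0592/1) log Q = −(0.0592/1)(-0.605) = 0.0358 V.

0.036 V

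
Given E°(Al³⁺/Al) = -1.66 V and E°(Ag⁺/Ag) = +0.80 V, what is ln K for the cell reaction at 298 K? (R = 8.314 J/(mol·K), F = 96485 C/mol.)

ln K = 287.4

E°_cell = +0.80 − (-1.66) = 2.46 V, with n = 3 electrons transferred.
At equilibrium E = 0, so the Nernst equation gives ln K = nFE°/RT = (3)(96485)(2.46)/((8.314)(298)) = 287.40.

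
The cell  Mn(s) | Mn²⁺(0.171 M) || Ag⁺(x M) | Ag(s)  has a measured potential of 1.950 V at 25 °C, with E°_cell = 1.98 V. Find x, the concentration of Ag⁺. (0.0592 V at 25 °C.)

From the Nernst equation, log Q = n(E° − E)/0.0592 = 2(1.98 − 1.950)/0.0592 = 1.014, so Q = 10.3.
With Q = [Mn²⁺]/[Ag⁺]^2 and the known concentrations, [Ag⁺]^2 in the denominator gives [Ag⁺] = 0.13 M.

0.13 M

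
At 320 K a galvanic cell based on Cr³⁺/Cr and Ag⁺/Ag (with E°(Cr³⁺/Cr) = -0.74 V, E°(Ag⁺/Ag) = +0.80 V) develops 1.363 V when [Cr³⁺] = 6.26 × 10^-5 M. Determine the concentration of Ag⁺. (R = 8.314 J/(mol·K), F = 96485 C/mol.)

From the Nernst equation, ln Q = nF(E° − E)/RT = 3×96485×(1.54 − 1.363)/(8.314×320) = 19.257, so Q = 2.31 × 10^8.
With Q = [Cr³⁺]/[Ag⁺]^3 and the known concentrations, [Ag⁺]^3 in the denominator gives [Ag⁺] = 6.5 × 10^-5 M.

6.5 × 10^-5 M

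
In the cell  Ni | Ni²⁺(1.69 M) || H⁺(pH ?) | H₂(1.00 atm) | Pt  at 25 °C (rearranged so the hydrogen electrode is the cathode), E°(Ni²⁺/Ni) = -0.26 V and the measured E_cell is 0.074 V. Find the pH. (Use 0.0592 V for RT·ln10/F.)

pH = 3.03

E°_cell = 0.26 V and n = 2.
log Q = n(E° − E)/0.0592 = 2×(0.26 − 0.074)/0.0592 = 6.284.
With Q = [Ni²⁺]·P(H₂) / [H⁺]^2, solving for [H⁺] gives log[H⁺] = -3.028, so pH = 3.03.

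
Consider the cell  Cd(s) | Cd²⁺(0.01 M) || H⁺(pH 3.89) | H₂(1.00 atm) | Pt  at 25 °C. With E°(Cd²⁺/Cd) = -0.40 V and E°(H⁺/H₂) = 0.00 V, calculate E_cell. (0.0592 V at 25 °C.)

0.23 V

The hydrogen couple is the cathode, so E°_cell = 0.40 V; n = 2.
[H⁺] = 10^(−3.89) = 1.3 × 10^-4 M, and Q = [Cd²⁺]·P(H₂) / [H⁺]^2 = 6.03 × 10^5.
E = E° − (0.0592/2) log Q = 0.40 − (0.0592/2)(5.780) = 0.229 V.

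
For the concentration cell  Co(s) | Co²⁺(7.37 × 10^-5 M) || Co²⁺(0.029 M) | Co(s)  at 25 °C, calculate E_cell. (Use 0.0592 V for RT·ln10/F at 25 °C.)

Both half-cells are Co²⁺/Co, so E°_cell = 0. The concentrated side is the cathode; the cell reaction moves Co²⁺ from high to low concentration with n = 2.
Q = [Co²⁺]_dilute/[Co²⁺]_conc = 7.37 × 10^-5/0.029 = 0.00254.
E = 0 − (0.0592/2) log Q = −(0.0592/2)(-2.595) = 0.0768 V.

0.077 V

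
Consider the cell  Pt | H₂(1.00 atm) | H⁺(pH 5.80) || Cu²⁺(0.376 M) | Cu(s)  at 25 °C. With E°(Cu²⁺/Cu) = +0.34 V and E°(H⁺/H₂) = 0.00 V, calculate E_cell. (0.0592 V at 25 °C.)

The Cu²⁺/Cu couple is the cathode, so E°_cell = 0.34 V; n = 2.
[H⁺] = 10^(−5.80) = 1.6 × 10^-6 M, and Q = [H⁺]^2 / ([Cu²⁺]·P(H₂)) = 6.68 × 10^-12.
E = E° − (0.0592/2) log Q = 0.34 − (0.0592/2)(-11.175) = 0.671 V.

0.67 V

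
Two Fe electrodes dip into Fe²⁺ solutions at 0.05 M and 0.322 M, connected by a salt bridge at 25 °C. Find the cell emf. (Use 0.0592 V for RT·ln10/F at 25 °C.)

0.024 V

Both half-cells are Fe²⁺/Fe, so E°_cell = 0. The concentrated side is the cathode; the cell reaction moves Fe²⁺ from high to low concentration with n = 2.
Q = [Fe²⁺]_dilute/[Fe²⁺]_conc = 0.05/0.322 = 0.155.
E = 0 − (0.0592/2) log Q = −(0.0592/2)(-0.809) = 0.0239 V.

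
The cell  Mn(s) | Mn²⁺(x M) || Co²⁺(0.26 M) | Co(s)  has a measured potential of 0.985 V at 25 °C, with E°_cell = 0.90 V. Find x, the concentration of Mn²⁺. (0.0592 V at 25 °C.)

3.5 × 10^-4 M

From the Nernst equation, log Q = n(E° − E)/0.0592 = 2(0.90 − 0.985)/0.0592 = -2.872, so Q = 0.00134.
With Q = [Mn²⁺]/[Co²⁺] and the known concentrations, [Mn²⁺] in the numerator gives [Mn²⁺] = 3.5 × 10^-4 M.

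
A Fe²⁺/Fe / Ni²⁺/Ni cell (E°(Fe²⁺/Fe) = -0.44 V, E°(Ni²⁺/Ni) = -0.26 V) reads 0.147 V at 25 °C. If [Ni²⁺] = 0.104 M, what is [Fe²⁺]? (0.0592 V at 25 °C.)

1.4 M

From the Nernst equation, log Q = n(E° − E)/0.0592 = 2(0.18 − 0.147)/0.0592 = 1.115, so Q = 13.0.
With Q = [Fe²⁺]/[Ni²⁺] and the known concentrations, [Fe²⁺] in the numerator gives [Fe²⁺] = 1.4 M.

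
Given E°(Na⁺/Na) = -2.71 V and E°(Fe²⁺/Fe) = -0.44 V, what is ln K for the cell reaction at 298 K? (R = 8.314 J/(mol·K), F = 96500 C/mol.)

E°_cell = -0.44 − (-2.71) = 2.27 V, with n = 2 electrons transferred.
At equilibrium E = 0, so the Nernst equation gives ln K = nFE°/RT = (2)(96500)(2.27)/((8.314)(298)) = 176.83.

ln K = 176.8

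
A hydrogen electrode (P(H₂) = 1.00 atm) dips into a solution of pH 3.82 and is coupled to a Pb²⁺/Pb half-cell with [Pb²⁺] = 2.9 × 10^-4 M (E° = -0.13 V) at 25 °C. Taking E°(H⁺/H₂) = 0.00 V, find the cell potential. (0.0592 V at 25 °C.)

0.009 V

The hydrogen couple is the cathode, so E°_cell = 0.13 V; n = 2.
[H⁺] = 10^(−3.82) = 1.5 × 10^-4 M, and Q = [Pb²⁺]·P(H₂) / [H⁺]^2 = 1.27 × 10^4.
E = E° − (0.0592/2) log Q = 0.13 − (0.0592/2)(4.102) = 0.009 V.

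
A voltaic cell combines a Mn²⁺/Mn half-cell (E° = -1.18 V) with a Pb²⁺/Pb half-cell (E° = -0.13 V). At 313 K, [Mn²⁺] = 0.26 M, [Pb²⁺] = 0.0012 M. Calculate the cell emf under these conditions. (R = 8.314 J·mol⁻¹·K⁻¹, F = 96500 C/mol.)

The Pb²⁺/Pb couple has the higher reduction potential and acts as the cathode, so E°_cell = -0.13 − (-1.18) = 1.05 V.
Balancing electrons gives n = 2; the reaction quotient is Q = [Mn²⁺]/[Pb²⁺] = 217.
E = E° − (RT/nF) ln Q = 1.05 − (8.314×313)/(2×96500) × (5.378) = 1.050 − 0.073 = 0.977 V.

0.977 V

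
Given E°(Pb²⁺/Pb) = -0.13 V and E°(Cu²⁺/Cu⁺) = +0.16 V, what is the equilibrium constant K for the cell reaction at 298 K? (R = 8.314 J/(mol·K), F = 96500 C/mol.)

E°_cell = +0.16 − (-0.13) = 0.29 V, with n = 2 electrons transferred.
At equilibrium E = 0, so the Nernst equation gives ln K = nFE°/RT = (2)(96500)(0.29)/((8.314)(298)) = 22.59.
K = e^22.59 = 6.5 × 10^9.

6.5 × 10^9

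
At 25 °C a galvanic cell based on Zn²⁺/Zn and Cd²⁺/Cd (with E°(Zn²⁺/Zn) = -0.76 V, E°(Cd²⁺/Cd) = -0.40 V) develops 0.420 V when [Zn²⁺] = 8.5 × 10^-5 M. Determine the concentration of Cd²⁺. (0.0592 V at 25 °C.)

0.009 M

From the Nernst equation, log Q = n(E° − E)/0.0592 = 2(0.36 − 0.420)/0.0592 = -2.027, so Q = 0.00940.
With Q = [Zn²⁺]/[Cd²⁺] and the known concentrations, [Cd²⁺] in the denominator gives [Cd²⁺] = 0.009 M.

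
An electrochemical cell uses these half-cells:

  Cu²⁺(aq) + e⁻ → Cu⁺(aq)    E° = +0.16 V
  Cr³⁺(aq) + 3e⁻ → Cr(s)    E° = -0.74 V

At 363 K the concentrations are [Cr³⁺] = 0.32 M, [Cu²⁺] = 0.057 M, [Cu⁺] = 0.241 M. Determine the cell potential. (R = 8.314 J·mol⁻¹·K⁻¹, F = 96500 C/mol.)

The Cu²⁺/Cu⁺ couple has the higher reduction potential and acts as the cathode, so E°_cell = +0.16 − (-0.74) = 0.90 V.
Balancing electrons gives n = 3; the reaction quotient is Q = [Cr³⁺]·[Cu⁺]^3/[Cu²⁺]^3 = 24.2.
E = E° − (RT/nF) ln Q = 0.90 − (8.314×363)/(3×96500) × (3.186) = 0.900 − 0.033 = 0.867 V.

0.867 V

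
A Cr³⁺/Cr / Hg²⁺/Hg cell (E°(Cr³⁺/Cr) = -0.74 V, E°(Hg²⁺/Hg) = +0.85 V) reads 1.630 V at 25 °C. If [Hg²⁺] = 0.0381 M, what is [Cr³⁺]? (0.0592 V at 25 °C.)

7 × 10^-5 M

From the Nernst equation, log Q = n(E° − E)/0.0592 = 6(1.59 − 1.630)/0.0592 = -4.054, so Q = 8.83 × 10^-5.
With Q = [Cr³⁺]^2/[Hg²⁺]^3 and the known concentrations, [Cr³⁺]^2 in the numerator gives [Cr³⁺] = 7 × 10^-5 M.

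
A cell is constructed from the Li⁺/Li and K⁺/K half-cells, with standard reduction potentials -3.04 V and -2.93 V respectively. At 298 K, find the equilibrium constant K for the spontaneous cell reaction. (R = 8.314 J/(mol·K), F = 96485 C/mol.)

73

E°_cell = -2.93 − (-3.04) = 0.11 V, with n = 1 electron transferred.
At equilibrium E = 0, so the Nernst equation gives ln K = nFE°/RT = (1)(96485)(0.11)/((8.314)(298)) = 4.28.
K = e^4.28 = 73.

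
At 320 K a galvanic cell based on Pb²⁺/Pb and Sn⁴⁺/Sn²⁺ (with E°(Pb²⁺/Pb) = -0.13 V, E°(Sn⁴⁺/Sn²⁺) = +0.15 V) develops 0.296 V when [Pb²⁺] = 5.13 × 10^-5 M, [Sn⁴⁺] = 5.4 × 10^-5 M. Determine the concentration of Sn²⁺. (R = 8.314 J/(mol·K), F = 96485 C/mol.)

0.33 M

From the Nernst equation, ln Q = nF(E° − E)/RT = 2×96485×(0.28 − 0.296)/(8.314×320) = -1.161, so Q = 0.313.
With Q = [Pb²⁺]·[Sn²⁺]/[Sn⁴⁺] and the known concentrations, [Sn²⁺] in the numerator gives [Sn²⁺] = 0.33 M.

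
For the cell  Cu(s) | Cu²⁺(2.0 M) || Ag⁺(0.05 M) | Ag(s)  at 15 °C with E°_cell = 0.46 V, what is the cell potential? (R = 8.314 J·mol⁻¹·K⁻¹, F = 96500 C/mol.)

0.377 V

Balancing electrons gives n = 2; the reaction quotient is Q = [Cu²⁺]/[Ag⁺]^2 = 800.
E = E° − (RT/nF) ln Q = 0.46 − (8.314×288)/(2×96500) × (6.685) = 0.460 − 0.083 = 0.377 V.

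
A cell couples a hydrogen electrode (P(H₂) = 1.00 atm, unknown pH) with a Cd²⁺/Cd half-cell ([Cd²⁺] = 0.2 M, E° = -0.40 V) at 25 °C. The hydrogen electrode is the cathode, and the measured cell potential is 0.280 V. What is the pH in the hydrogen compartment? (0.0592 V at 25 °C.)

pH = 2.38

E°_cell = 0.40 V and n = 2.
log Q = n(E° − E)/0.0592 = 2×(0.40 − 0.280)/0.0592 = 4.054.
With Q = [Cd²⁺]·P(H₂) / [H⁺]^2, solving for [H⁺] gives log[H⁺] = -2.377, so pH = 2.38.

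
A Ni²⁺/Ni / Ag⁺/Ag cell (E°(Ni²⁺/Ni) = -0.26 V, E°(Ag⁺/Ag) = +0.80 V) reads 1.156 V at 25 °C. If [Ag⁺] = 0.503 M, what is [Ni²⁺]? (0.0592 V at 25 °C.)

From the Nernst equation, log Q = n(E° − E)/0.0592 = 2(1.06 − 1.156)/0.0592 = -3.243, so Q = 5.71 × 10^-4.
With Q = [Ni²⁺]/[Ag⁺]^2 and the known concentrations, [Ni²⁺] in the numerator gives [Ni²⁺] = 1.4 × 10^-4 M.

1.4 × 10^-4 M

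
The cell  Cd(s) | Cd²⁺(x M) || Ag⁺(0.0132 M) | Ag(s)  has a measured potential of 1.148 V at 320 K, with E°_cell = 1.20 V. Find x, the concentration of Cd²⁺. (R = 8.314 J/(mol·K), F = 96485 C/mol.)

From the Nernst equation, ln Q = nF(E° − E)/RT = 2×96485×(1.20 − 1.148)/(8.314×320) = 3.772, so Q = 43.5.
With Q = [Cd²⁺]/[Ag⁺]^2 and the known concentrations, [Cd²⁺] in the numerator gives [Cd²⁺] = 0.0076 M.

0.0076 M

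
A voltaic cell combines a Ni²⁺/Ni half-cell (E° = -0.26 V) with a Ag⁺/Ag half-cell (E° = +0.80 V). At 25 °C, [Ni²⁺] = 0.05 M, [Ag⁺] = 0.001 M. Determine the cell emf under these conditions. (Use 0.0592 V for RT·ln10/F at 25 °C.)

The Ag⁺/Ag couple has the higher reduction potential and acts as the cathode, so E°_cell = +0.80 − (-0.26) = 1.06 V.
Balancing electrons gives n = 2; the reaction quotient is Q = [Ni²⁺]/[Ag⁺]^2 = 5 × 10^4.
At 25 °C, E = E° − (0.0592/n) log Q = 1.06 − (0.0592/2)(4.699) = 1.060 − 0.139 = 0.921 V.

0.921 V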